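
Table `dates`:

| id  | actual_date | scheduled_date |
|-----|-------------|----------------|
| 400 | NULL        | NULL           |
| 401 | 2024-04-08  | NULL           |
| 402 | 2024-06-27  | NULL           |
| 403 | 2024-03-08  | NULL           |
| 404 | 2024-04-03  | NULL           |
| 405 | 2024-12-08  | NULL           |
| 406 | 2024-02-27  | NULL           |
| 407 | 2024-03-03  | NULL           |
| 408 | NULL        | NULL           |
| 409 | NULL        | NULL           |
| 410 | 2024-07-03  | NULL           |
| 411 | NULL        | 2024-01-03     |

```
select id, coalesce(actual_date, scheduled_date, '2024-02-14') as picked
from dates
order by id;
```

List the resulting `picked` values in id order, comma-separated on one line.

id=400: actual_date=NULL, scheduled_date=NULL, → literal 2024-02-14 → 2024-02-14
id=401: actual_date=2024-04-08 → 2024-04-08
id=402: actual_date=2024-06-27 → 2024-06-27
id=403: actual_date=2024-03-08 → 2024-03-08
id=404: actual_date=2024-04-03 → 2024-04-03
id=405: actual_date=2024-12-08 → 2024-12-08
id=406: actual_date=2024-02-27 → 2024-02-27
id=407: actual_date=2024-03-03 → 2024-03-03
id=408: actual_date=NULL, scheduled_date=NULL, → literal 2024-02-14 → 2024-02-14
id=409: actual_date=NULL, scheduled_date=NULL, → literal 2024-02-14 → 2024-02-14
id=410: actual_date=2024-07-03 → 2024-07-03
id=411: actual_date=NULL, scheduled_date=2024-01-03 → 2024-01-03

2024-02-14, 2024-04-08, 2024-06-27, 2024-03-08, 2024-04-03, 2024-12-08, 2024-02-27, 2024-03-03, 2024-02-14, 2024-02-14, 2024-07-03, 2024-01-03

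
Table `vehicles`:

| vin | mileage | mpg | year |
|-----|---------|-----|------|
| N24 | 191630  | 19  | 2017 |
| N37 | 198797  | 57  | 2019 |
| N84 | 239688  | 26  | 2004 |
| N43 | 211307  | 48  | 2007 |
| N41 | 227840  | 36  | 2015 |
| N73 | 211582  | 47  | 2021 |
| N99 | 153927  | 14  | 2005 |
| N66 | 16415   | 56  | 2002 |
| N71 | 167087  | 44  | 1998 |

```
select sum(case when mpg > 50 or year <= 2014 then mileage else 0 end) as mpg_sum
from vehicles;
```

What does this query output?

987221

vin=N24: ✗
vin=N37: ✓ → 198797
vin=N84: ✓ → 239688
vin=N43: ✓ → 211307
vin=N41: ✗
vin=N73: ✗
vin=N99: ✓ → 153927
vin=N66: ✓ → 16415
vin=N71: ✓ → 167087
mpg_sum = 198797 + 239688 + 211307 + 153927 + 16415 + 167087 = 987221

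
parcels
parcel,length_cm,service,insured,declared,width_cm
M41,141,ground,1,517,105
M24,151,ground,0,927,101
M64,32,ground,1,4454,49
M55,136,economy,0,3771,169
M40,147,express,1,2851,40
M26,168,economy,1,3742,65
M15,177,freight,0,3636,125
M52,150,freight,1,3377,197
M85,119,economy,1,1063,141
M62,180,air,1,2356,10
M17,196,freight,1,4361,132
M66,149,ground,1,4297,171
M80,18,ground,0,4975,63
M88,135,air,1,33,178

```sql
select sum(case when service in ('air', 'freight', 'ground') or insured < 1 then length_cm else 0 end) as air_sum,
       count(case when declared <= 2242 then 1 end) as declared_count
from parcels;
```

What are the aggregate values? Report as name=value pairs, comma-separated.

[air_sum: service in ('air', 'freight', 'ground') or insured < 1]
parcel=M41: ✓ → 141
parcel=M24: ✓ → 151
parcel=M64: ✓ → 32
parcel=M55: ✓ → 136
parcel=M40: ✗
parcel=M26: ✗
parcel=M15: ✓ → 177
parcel=M52: ✓ → 150
parcel=M85: ✗
parcel=M62: ✓ → 180
parcel=M17: ✓ → 196
parcel=M66: ✓ → 149
parcel=M80: ✓ → 18
parcel=M88: ✓ → 135
air_sum = 141 + 151 + 32 + 136 + 177 + 150 + 180 + 196 + 149 + 18 + 135 = 1465
—
[declared_count: declared <= 2242]
parcel=M41: ✓ → 1
parcel=M24: ✓ → 1
parcel=M64: ✗
parcel=M55: ✗
parcel=M40: ✗
parcel=M26: ✗
parcel=M15: ✗
parcel=M52: ✗
parcel=M85: ✓ → 1
parcel=M62: ✗
parcel=M17: ✗
parcel=M66: ✗
parcel=M80: ✗
parcel=M88: ✓ → 1
declared_count = COUNT(1, 1, 1, 1) = 4

air_sum=1465, declared_count=4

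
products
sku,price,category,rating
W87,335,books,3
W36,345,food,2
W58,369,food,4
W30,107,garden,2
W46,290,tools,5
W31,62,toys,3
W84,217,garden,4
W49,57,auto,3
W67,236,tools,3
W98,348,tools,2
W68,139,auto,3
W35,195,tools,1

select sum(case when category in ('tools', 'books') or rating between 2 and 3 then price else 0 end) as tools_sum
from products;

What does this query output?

2114

sku=W87: ✓ → 335
sku=W36: ✓ → 345
sku=W58: ✗
sku=W30: ✓ → 107
sku=W46: ✓ → 290
sku=W31: ✓ → 62
sku=W84: ✗
sku=W49: ✓ → 57
sku=W67: ✓ → 236
sku=W98: ✓ → 348
sku=W68: ✓ → 139
sku=W35: ✓ → 195
tools_sum = 335 + 345 + 107 + 290 + 62 + 57 + 236 + 348 + 139 + 195 = 2114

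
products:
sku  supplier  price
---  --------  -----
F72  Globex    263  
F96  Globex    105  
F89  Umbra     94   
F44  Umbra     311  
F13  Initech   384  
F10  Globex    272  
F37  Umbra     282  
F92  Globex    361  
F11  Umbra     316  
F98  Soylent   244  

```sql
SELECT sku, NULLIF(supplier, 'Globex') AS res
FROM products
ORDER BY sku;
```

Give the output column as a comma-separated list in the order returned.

sku=F10: supplier=Globex vs Globex: equal → NULL
sku=F11: supplier=Umbra vs Globex: differ → Umbra
sku=F13: supplier=Initech vs Globex: differ → Initech
sku=F37: supplier=Umbra vs Globex: differ → Umbra
sku=F44: supplier=Umbra vs Globex: differ → Umbra
sku=F72: supplier=Globex vs Globex: equal → NULL
sku=F89: supplier=Umbra vs Globex: differ → Umbra
sku=F92: supplier=Globex vs Globex: equal → NULL
sku=F96: supplier=Globex vs Globex: equal → NULL
sku=F98: supplier=Soylent vs Globex: differ → Soylent

NULL, Umbra, Initech, Umbra, Umbra, NULL, Umbra, NULL, NULL, Soylent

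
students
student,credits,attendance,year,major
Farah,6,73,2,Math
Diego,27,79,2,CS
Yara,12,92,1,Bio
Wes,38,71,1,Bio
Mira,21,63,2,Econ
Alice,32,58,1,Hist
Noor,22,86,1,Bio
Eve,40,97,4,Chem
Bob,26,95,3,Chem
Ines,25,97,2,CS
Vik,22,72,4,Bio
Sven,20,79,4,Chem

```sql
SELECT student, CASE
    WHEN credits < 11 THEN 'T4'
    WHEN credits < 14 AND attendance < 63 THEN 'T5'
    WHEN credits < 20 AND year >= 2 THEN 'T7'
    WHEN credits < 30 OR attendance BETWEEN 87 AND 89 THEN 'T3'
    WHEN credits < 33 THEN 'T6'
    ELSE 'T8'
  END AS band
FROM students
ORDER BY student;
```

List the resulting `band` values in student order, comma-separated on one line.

T6, T3, T3, T8, T4, T3, T3, T3, T3, T3, T8, T3

student=Alice: credits < 33 → T6
student=Bob: credits < 30 OR attendance BETWEEN 87 AND 89 → T3
student=Diego: credits < 30 OR attendance BETWEEN 87 AND 89 → T3
student=Eve: ELSE → T8
student=Farah: credits < 11 → T4
student=Ines: credits < 30 OR attendance BETWEEN 87 AND 89 → T3
student=Mira: credits < 30 OR attendance BETWEEN 87 AND 89 → T3
student=Noor: credits < 30 OR attendance BETWEEN 87 AND 89 → T3
student=Sven: credits < 30 OR attendance BETWEEN 87 AND 89 → T3
student=Vik: credits < 30 OR attendance BETWEEN 87 AND 89 → T3
student=Wes: ELSE → T8
student=Yara: credits < 30 OR attendance BETWEEN 87 AND 89 → T3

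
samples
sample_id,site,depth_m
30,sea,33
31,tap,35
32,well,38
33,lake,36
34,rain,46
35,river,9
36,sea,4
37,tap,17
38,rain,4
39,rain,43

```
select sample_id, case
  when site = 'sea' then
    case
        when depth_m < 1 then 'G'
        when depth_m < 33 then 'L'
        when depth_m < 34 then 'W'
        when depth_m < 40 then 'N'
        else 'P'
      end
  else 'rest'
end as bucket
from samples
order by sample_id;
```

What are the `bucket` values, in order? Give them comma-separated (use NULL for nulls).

W, rest, rest, rest, rest, rest, L, rest, rest, rest

sample_id=30: site='sea' → inner[depth_m < 34] → W
sample_id=31: site='tap' → outer ELSE → rest
sample_id=32: site='well' → outer ELSE → rest
sample_id=33: site='lake' → outer ELSE → rest
sample_id=34: site='rain' → outer ELSE → rest
sample_id=35: site='river' → outer ELSE → rest
sample_id=36: site='sea' → inner[depth_m < 33] → L
sample_id=37: site='tap' → outer ELSE → rest
sample_id=38: site='rain' → outer ELSE → rest
sample_id=39: site='rain' → outer ELSE → rest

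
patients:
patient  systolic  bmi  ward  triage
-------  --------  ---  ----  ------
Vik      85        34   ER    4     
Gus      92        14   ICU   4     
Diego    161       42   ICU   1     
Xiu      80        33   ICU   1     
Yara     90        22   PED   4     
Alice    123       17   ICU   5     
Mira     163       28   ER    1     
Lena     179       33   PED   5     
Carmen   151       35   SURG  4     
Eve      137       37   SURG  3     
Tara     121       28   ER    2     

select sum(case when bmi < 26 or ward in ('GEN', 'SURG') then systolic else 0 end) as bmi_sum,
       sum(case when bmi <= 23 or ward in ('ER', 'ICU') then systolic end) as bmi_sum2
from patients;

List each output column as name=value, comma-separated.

bmi_sum=593, bmi_sum2=915

[bmi_sum: bmi < 26 or ward in ('GEN', 'SURG')]
patient=Vik: ✗
patient=Gus: ✓ → 92
patient=Diego: ✗
patient=Xiu: ✗
patient=Yara: ✓ → 90
patient=Alice: ✓ → 123
patient=Mira: ✗
patient=Lena: ✗
patient=Carmen: ✓ → 151
patient=Eve: ✓ → 137
patient=Tara: ✗
bmi_sum = 92 + 90 + 123 + 151 + 137 = 593
—
[bmi_sum2: bmi <= 23 or ward in ('ER', 'ICU')]
patient=Vik: ✓ → 85
patient=Gus: ✓ → 92
patient=Diego: ✓ → 161
patient=Xiu: ✓ → 80
patient=Yara: ✓ → 90
patient=Alice: ✓ → 123
patient=Mira: ✓ → 163
patient=Lena: ✗
patient=Carmen: ✗
patient=Eve: ✗
patient=Tara: ✓ → 121
bmi_sum2 = 85 + 92 + 161 + 80 + 90 + 123 + 163 + 121 = 915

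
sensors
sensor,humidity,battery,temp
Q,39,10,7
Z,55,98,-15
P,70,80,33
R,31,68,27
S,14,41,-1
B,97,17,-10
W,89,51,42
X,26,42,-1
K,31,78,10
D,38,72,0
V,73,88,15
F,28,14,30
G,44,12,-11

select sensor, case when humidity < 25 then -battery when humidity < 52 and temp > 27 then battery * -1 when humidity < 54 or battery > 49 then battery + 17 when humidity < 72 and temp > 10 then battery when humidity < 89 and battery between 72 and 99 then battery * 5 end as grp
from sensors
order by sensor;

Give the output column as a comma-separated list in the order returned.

sensor=B: (no match → NULL) → NULL
sensor=D: humidity < 54 or battery > 49 → 89
sensor=F: humidity < 52 and temp > 27 → -14
sensor=G: humidity < 54 or battery > 49 → 29
sensor=K: humidity < 54 or battery > 49 → 95
sensor=P: humidity < 54 or battery > 49 → 97
sensor=Q: humidity < 54 or battery > 49 → 27
sensor=R: humidity < 54 or battery > 49 → 85
sensor=S: humidity < 25 → -41
sensor=V: humidity < 54 or battery > 49 → 105
sensor=W: humidity < 54 or battery > 49 → 68
sensor=X: humidity < 54 or battery > 49 → 59
sensor=Z: humidity < 54 or battery > 49 → 115

NULL, 89, -14, 29, 95, 97, 27, 85, -41, 105, 68, 59, 115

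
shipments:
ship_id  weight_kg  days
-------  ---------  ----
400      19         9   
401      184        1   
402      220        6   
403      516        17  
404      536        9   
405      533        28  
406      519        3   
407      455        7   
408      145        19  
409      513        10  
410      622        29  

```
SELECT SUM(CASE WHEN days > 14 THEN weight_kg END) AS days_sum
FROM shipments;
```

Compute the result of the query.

1816

ship_id=400: ✗
ship_id=401: ✗
ship_id=402: ✗
ship_id=403: ✓ → 516
ship_id=404: ✗
ship_id=405: ✓ → 533
ship_id=406: ✗
ship_id=407: ✗
ship_id=408: ✓ → 145
ship_id=409: ✗
ship_id=410: ✓ → 622
days_sum = 516 + 533 + 145 + 622 = 1816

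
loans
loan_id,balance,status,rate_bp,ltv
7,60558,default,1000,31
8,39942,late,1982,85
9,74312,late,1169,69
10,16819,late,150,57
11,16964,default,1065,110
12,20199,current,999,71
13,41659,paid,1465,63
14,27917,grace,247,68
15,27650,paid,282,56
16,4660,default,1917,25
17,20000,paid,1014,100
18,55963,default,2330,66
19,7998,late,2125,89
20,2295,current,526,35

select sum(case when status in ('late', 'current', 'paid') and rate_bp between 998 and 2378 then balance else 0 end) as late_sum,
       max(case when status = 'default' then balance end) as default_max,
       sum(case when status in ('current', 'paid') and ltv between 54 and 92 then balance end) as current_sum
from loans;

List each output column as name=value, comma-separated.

[late_sum: status in ('late', 'current', 'paid') and rate_bp between 998 and 2378]
loan_id=7: ✗
loan_id=8: ✓ → 39942
loan_id=9: ✓ → 74312
loan_id=10: ✗
loan_id=11: ✗
loan_id=12: ✓ → 20199
loan_id=13: ✓ → 41659
loan_id=14: ✗
loan_id=15: ✗
loan_id=16: ✗
loan_id=17: ✓ → 20000
loan_id=18: ✗
loan_id=19: ✓ → 7998
loan_id=20: ✗
late_sum = 39942 + 74312 + 20199 + 41659 + 20000 + 7998 = 204110
—
[default_max: status = 'default']
loan_id=7: ✓ → 60558
loan_id=8: ✗
loan_id=9: ✗
loan_id=10: ✗
loan_id=11: ✓ → 16964
loan_id=12: ✗
loan_id=13: ✗
loan_id=14: ✗
loan_id=15: ✗
loan_id=16: ✓ → 4660
loan_id=17: ✗
loan_id=18: ✓ → 55963
loan_id=19: ✗
loan_id=20: ✗
default_max = MAX(60558, 16964, 4660, 55963) = 60558
—
[current_sum: status in ('current', 'paid') and ltv between 54 and 92]
loan_id=7: ✗
loan_id=8: ✗
loan_id=9: ✗
loan_id=10: ✗
loan_id=11: ✗
loan_id=12: ✓ → 20199
loan_id=13: ✓ → 41659
loan_id=14: ✗
loan_id=15: ✓ → 27650
loan_id=16: ✗
loan_id=17: ✗
loan_id=18: ✗
loan_id=19: ✗
loan_id=20: ✗
current_sum = 20199 + 41659 + 27650 = 89508

late_sum=204110, default_max=60558, current_sum=89508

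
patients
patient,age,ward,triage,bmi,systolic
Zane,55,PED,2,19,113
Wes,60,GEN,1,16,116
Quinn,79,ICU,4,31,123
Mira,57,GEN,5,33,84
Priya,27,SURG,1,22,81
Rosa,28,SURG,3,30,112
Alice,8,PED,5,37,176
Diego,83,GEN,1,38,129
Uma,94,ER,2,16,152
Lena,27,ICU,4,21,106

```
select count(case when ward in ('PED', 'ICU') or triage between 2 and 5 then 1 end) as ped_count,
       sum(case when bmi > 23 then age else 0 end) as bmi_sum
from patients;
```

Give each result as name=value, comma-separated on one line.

[ped_count: ward in ('PED', 'ICU') or triage between 2 and 5]
patient=Zane: ✓ → 1
patient=Wes: ✗
patient=Quinn: ✓ → 1
patient=Mira: ✓ → 1
patient=Priya: ✗
patient=Rosa: ✓ → 1
patient=Alice: ✓ → 1
patient=Diego: ✗
patient=Uma: ✓ → 1
patient=Lena: ✓ → 1
ped_count = COUNT(1, 1, 1, 1, 1, 1, 1) = 7
—
[bmi_sum: bmi > 23]
patient=Zane: ✗
patient=Wes: ✗
patient=Quinn: ✓ → 79
patient=Mira: ✓ → 57
patient=Priya: ✗
patient=Rosa: ✓ → 28
patient=Alice: ✓ → 8
patient=Diego: ✓ → 83
patient=Uma: ✗
patient=Lena: ✗
bmi_sum = 79 + 57 + 28 + 8 + 83 = 255

ped_count=7, bmi_sum=255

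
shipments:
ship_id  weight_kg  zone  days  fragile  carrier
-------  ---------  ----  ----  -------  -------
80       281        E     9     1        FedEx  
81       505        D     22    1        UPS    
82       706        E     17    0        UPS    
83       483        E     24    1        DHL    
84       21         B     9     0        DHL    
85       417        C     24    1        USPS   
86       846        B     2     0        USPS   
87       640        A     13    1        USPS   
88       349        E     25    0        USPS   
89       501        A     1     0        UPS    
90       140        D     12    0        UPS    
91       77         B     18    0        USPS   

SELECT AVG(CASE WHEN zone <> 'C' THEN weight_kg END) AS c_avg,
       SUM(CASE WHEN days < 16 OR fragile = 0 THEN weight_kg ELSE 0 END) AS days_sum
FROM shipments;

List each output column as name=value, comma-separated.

[c_avg: zone <> 'C']
ship_id=80: ✓ → 281
ship_id=81: ✓ → 505
ship_id=82: ✓ → 706
ship_id=83: ✓ → 483
ship_id=84: ✓ → 21
ship_id=85: ✗
ship_id=86: ✓ → 846
ship_id=87: ✓ → 640
ship_id=88: ✓ → 349
ship_id=89: ✓ → 501
ship_id=90: ✓ → 140
ship_id=91: ✓ → 77
c_avg = (281 + 505 + 706 + 483 + 21 + 846 + 640 + 349 + 501 + 140 + 77) / 11 = 413.5454545455
—
[days_sum: days < 16 OR fragile = 0]
ship_id=80: ✓ → 281
ship_id=81: ✗
ship_id=82: ✓ → 706
ship_id=83: ✗
ship_id=84: ✓ → 21
ship_id=85: ✗
ship_id=86: ✓ → 846
ship_id=87: ✓ → 640
ship_id=88: ✓ → 349
ship_id=89: ✓ → 501
ship_id=90: ✓ → 140
ship_id=91: ✓ → 77
days_sum = 281 + 706 + 21 + 846 + 640 + 349 + 501 + 140 + 77 = 3561

c_avg=413.5454545455, days_sum=3561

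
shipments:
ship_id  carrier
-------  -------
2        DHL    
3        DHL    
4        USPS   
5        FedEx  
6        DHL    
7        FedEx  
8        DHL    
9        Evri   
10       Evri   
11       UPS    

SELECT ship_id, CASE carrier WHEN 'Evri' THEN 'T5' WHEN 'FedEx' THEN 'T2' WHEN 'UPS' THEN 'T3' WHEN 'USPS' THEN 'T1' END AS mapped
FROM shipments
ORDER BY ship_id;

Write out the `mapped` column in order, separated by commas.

ship_id=2: (no match → NULL) → NULL
ship_id=3: (no match → NULL) → NULL
ship_id=4: carrier='USPS' → T1
ship_id=5: carrier='FedEx' → T2
ship_id=6: (no match → NULL) → NULL
ship_id=7: carrier='FedEx' → T2
ship_id=8: (no match → NULL) → NULL
ship_id=9: carrier='Evri' → T5
ship_id=10: carrier='Evri' → T5
ship_id=11: carrier='UPS' → T3

NULL, NULL, T1, T2, NULL, T2, NULL, T5, T5, T3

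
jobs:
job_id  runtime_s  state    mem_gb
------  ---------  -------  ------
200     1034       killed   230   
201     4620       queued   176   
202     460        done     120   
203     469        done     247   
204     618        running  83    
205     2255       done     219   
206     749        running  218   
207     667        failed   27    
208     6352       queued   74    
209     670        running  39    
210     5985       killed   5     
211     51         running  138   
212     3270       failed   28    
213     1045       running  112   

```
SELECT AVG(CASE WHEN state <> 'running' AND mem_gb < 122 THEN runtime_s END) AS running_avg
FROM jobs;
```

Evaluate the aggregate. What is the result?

3346.8

job_id=200: ✗
job_id=201: ✗
job_id=202: ✓ → 460
job_id=203: ✗
job_id=204: ✗
job_id=205: ✗
job_id=206: ✗
job_id=207: ✓ → 667
job_id=208: ✓ → 6352
job_id=209: ✗
job_id=210: ✓ → 5985
job_id=211: ✗
job_id=212: ✓ → 3270
job_id=213: ✗
running_avg = (460 + 667 + 6352 + 5985 + 3270) / 5 = 3346.8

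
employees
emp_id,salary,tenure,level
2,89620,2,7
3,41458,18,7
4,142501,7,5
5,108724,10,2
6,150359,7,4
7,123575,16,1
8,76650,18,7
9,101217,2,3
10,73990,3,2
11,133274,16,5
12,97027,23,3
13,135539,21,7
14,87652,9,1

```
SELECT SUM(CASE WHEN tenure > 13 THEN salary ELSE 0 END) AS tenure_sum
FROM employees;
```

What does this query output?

emp_id=2: ✗
emp_id=3: ✓ → 41458
emp_id=4: ✗
emp_id=5: ✗
emp_id=6: ✗
emp_id=7: ✓ → 123575
emp_id=8: ✓ → 76650
emp_id=9: ✗
emp_id=10: ✗
emp_id=11: ✓ → 133274
emp_id=12: ✓ → 97027
emp_id=13: ✓ → 135539
emp_id=14: ✗
tenure_sum = 41458 + 123575 + 76650 + 133274 + 97027 + 135539 = 607523

607523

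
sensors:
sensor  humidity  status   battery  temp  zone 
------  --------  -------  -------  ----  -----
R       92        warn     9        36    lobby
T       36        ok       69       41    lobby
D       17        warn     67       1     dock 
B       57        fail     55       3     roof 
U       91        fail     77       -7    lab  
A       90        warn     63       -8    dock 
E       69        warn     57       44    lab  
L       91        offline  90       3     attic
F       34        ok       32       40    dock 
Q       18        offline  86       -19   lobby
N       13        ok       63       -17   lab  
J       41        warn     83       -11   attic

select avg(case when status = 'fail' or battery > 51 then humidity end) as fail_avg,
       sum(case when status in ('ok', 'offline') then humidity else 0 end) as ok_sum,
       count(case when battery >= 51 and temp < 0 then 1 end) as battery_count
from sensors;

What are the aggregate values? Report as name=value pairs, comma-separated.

fail_avg=52.3, ok_sum=192, battery_count=5

[fail_avg: status = 'fail' or battery > 51]
sensor=R: ✗
sensor=T: ✓ → 36
sensor=D: ✓ → 17
sensor=B: ✓ → 57
sensor=U: ✓ → 91
sensor=A: ✓ → 90
sensor=E: ✓ → 69
sensor=L: ✓ → 91
sensor=F: ✗
sensor=Q: ✓ → 18
sensor=N: ✓ → 13
sensor=J: ✓ → 41
fail_avg = (36 + 17 + 57 + 91 + 90 + 69 + 91 + 18 + 13 + 41) / 10 = 52.3
—
[ok_sum: status in ('ok', 'offline')]
sensor=R: ✗
sensor=T: ✓ → 36
sensor=D: ✗
sensor=B: ✗
sensor=U: ✗
sensor=A: ✗
sensor=E: ✗
sensor=L: ✓ → 91
sensor=F: ✓ → 34
sensor=Q: ✓ → 18
sensor=N: ✓ → 13
sensor=J: ✗
ok_sum = 36 + 91 + 34 + 18 + 13 = 192
—
[battery_count: battery >= 51 and temp < 0]
sensor=R: ✗
sensor=T: ✗
sensor=D: ✗
sensor=B: ✗
sensor=U: ✓ → 1
sensor=A: ✓ → 1
sensor=E: ✗
sensor=L: ✗
sensor=F: ✗
sensor=Q: ✓ → 1
sensor=N: ✓ → 1
sensor=J: ✓ → 1
battery_count = COUNT(1, 1, 1, 1, 1) = 5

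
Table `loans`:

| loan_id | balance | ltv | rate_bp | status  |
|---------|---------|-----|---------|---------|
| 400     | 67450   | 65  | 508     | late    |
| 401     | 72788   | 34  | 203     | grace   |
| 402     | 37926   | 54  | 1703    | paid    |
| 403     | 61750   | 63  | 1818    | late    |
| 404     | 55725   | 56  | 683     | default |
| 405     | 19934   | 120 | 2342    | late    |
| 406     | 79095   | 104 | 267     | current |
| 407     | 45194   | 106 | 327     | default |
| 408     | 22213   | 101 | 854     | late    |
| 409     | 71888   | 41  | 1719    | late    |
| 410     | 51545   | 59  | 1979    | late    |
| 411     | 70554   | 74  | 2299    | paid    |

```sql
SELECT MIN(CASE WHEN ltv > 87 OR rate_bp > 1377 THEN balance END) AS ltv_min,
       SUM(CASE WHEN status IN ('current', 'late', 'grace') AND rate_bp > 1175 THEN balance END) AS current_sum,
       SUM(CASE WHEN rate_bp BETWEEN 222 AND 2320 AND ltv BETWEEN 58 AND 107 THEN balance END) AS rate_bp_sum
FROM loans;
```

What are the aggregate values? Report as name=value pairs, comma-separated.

[ltv_min: ltv > 87 OR rate_bp > 1377]
loan_id=400: ✗
loan_id=401: ✗
loan_id=402: ✓ → 37926
loan_id=403: ✓ → 61750
loan_id=404: ✗
loan_id=405: ✓ → 19934
loan_id=406: ✓ → 79095
loan_id=407: ✓ → 45194
loan_id=408: ✓ → 22213
loan_id=409: ✓ → 71888
loan_id=410: ✓ → 51545
loan_id=411: ✓ → 70554
ltv_min = MIN(37926, 61750, 19934, 79095, 45194, 22213, 71888, 51545, 70554) = 19934
—
[current_sum: status IN ('current', 'late', 'grace') AND rate_bp > 1175]
loan_id=400: ✗
loan_id=401: ✗
loan_id=402: ✗
loan_id=403: ✓ → 61750
loan_id=404: ✗
loan_id=405: ✓ → 19934
loan_id=406: ✗
loan_id=407: ✗
loan_id=408: ✗
loan_id=409: ✓ → 71888
loan_id=410: ✓ → 51545
loan_id=411: ✗
current_sum = 61750 + 19934 + 71888 + 51545 = 205117
—
[rate_bp_sum: rate_bp BETWEEN 222 AND 2320 AND ltv BETWEEN 58 AND 107]
loan_id=400: ✓ → 67450
loan_id=401: ✗
loan_id=402: ✗
loan_id=403: ✓ → 61750
loan_id=404: ✗
loan_id=405: ✗
loan_id=406: ✓ → 79095
loan_id=407: ✓ → 45194
loan_id=408: ✓ → 22213
loan_id=409: ✗
loan_id=410: ✓ → 51545
loan_id=411: ✓ → 70554
rate_bp_sum = 67450 + 61750 + 79095 + 45194 + 22213 + 51545 + 70554 = 397801

ltv_min=19934, current_sum=205117, rate_bp_sum=397801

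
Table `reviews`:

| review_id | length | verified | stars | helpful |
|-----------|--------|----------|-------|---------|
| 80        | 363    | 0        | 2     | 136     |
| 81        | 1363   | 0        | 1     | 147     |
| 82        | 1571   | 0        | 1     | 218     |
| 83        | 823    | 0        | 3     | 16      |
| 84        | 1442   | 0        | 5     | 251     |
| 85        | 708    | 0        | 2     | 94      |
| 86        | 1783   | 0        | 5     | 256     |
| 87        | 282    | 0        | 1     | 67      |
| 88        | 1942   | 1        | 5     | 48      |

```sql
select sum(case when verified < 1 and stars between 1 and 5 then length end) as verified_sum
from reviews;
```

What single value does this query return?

review_id=80: ✓ → 363
review_id=81: ✓ → 1363
review_id=82: ✓ → 1571
review_id=83: ✓ → 823
review_id=84: ✓ → 1442
review_id=85: ✓ → 708
review_id=86: ✓ → 1783
review_id=87: ✓ → 282
review_id=88: ✗
verified_sum = 363 + 1363 + 1571 + 823 + 1442 + 708 + 1783 + 282 = 8335

8335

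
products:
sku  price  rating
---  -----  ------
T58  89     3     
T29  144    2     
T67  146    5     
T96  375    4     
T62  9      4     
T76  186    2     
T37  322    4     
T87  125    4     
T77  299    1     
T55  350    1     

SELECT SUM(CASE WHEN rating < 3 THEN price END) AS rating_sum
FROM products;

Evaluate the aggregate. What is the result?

sku=T58: ✗
sku=T29: ✓ → 144
sku=T67: ✗
sku=T96: ✗
sku=T62: ✗
sku=T76: ✓ → 186
sku=T37: ✗
sku=T87: ✗
sku=T77: ✓ → 299
sku=T55: ✓ → 350
rating_sum = 144 + 186 + 299 + 350 = 979

979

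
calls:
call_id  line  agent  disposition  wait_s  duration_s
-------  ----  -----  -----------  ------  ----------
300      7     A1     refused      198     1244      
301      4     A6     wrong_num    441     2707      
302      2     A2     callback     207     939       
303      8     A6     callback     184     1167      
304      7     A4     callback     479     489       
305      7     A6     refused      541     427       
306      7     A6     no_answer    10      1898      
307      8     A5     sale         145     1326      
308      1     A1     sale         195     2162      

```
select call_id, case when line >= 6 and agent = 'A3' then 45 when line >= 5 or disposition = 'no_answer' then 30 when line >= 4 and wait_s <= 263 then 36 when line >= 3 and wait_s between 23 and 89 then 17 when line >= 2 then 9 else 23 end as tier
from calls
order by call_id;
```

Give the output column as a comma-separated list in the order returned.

call_id=300: line >= 5 or disposition = 'no_answer' → 30
call_id=301: line >= 2 → 9
call_id=302: line >= 2 → 9
call_id=303: line >= 5 or disposition = 'no_answer' → 30
call_id=304: line >= 5 or disposition = 'no_answer' → 30
call_id=305: line >= 5 or disposition = 'no_answer' → 30
call_id=306: line >= 5 or disposition = 'no_answer' → 30
call_id=307: line >= 5 or disposition = 'no_answer' → 30
call_id=308: ELSE → 23

30, 9, 9, 30, 30, 30, 30, 30, 23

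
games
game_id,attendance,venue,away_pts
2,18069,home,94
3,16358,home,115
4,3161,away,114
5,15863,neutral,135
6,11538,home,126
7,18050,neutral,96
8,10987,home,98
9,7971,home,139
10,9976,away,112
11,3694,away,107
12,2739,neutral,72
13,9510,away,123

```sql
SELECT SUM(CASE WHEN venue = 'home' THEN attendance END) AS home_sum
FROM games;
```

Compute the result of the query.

game_id=2: ✓ → 18069
game_id=3: ✓ → 16358
game_id=4: ✗
game_id=5: ✗
game_id=6: ✓ → 11538
game_id=7: ✗
game_id=8: ✓ → 10987
game_id=9: ✓ → 7971
game_id=10: ✗
game_id=11: ✗
game_id=12: ✗
game_id=13: ✗
home_sum = 18069 + 16358 + 11538 + 10987 + 7971 = 64923

64923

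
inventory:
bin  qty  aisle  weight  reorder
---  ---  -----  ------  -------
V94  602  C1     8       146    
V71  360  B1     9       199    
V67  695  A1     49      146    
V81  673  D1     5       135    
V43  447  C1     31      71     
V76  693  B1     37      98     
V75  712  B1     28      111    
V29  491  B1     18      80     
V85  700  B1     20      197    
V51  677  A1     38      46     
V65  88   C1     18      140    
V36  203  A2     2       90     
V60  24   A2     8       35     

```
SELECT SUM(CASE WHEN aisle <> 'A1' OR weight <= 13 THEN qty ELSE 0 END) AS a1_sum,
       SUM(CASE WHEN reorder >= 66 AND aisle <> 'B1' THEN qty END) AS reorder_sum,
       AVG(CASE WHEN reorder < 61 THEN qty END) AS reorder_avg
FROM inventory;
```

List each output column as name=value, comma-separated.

[a1_sum: aisle <> 'A1' OR weight <= 13]
bin=V94: ✓ → 602
bin=V71: ✓ → 360
bin=V67: ✗
bin=V81: ✓ → 673
bin=V43: ✓ → 447
bin=V76: ✓ → 693
bin=V75: ✓ → 712
bin=V29: ✓ → 491
bin=V85: ✓ → 700
bin=V51: ✗
bin=V65: ✓ → 88
bin=V36: ✓ → 203
bin=V60: ✓ → 24
a1_sum = 602 + 360 + 673 + 447 + 693 + 712 + 491 + 700 + 88 + 203 + 24 = 4993
—
[reorder_sum: reorder >= 66 AND aisle <> 'B1']
bin=V94: ✓ → 602
bin=V71: ✗
bin=V67: ✓ → 695
bin=V81: ✓ → 673
bin=V43: ✓ → 447
bin=V76: ✗
bin=V75: ✗
bin=V29: ✗
bin=V85: ✗
bin=V51: ✗
bin=V65: ✓ → 88
bin=V36: ✓ → 203
bin=V60: ✗
reorder_sum = 602 + 695 + 673 + 447 + 88 + 203 = 2708
—
[reorder_avg: reorder < 61]
bin=V94: ✗
bin=V71: ✗
bin=V67: ✗
bin=V81: ✗
bin=V43: ✗
bin=V76: ✗
bin=V75: ✗
bin=V29: ✗
bin=V85: ✗
bin=V51: ✓ → 677
bin=V65: ✗
bin=V36: ✗
bin=V60: ✓ → 24
reorder_avg = (677 + 24) / 2 = 350.5

a1_sum=4993, reorder_sum=2708, reorder_avg=350.5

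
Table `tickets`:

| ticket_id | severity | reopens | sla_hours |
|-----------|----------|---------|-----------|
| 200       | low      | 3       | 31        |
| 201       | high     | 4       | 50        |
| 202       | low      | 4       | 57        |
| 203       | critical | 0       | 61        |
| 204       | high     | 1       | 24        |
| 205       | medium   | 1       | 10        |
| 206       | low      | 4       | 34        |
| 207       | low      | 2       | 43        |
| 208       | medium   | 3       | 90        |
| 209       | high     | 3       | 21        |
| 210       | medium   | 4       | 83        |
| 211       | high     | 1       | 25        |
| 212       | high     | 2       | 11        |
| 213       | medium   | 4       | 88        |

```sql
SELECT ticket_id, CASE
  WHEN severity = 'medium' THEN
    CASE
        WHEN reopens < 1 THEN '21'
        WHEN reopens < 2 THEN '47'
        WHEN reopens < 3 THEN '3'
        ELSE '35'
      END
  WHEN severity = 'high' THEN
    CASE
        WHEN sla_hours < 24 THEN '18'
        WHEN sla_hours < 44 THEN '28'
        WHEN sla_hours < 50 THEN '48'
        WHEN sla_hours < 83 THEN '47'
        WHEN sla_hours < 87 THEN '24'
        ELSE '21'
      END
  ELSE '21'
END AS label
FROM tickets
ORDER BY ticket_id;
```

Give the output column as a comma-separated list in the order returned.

ticket_id=200: severity='low' → outer ELSE → 21
ticket_id=201: severity='high' → inner[sla_hours < 83] → 47
ticket_id=202: severity='low' → outer ELSE → 21
ticket_id=203: severity='critical' → outer ELSE → 21
ticket_id=204: severity='high' → inner[sla_hours < 44] → 28
ticket_id=205: severity='medium' → inner[reopens < 2] → 47
ticket_id=206: severity='low' → outer ELSE → 21
ticket_id=207: severity='low' → outer ELSE → 21
ticket_id=208: severity='medium' → inner[ELSE] → 35
ticket_id=209: severity='high' → inner[sla_hours < 24] → 18
ticket_id=210: severity='medium' → inner[ELSE] → 35
ticket_id=211: severity='high' → inner[sla_hours < 44] → 28
ticket_id=212: severity='high' → inner[sla_hours < 24] → 18
ticket_id=213: severity='medium' → inner[ELSE] → 35

21, 47, 21, 21, 28, 47, 21, 21, 35, 18, 35, 28, 18, 35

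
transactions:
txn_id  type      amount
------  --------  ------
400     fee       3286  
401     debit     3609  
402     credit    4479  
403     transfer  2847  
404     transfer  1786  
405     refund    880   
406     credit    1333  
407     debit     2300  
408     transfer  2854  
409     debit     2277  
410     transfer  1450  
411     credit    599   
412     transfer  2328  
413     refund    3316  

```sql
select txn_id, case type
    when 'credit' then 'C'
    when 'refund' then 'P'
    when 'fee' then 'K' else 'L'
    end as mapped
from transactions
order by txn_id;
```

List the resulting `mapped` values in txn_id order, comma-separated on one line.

K, L, C, L, L, P, C, L, L, L, L, C, L, P

txn_id=400: type='fee' → K
txn_id=401: ELSE → L
txn_id=402: type='credit' → C
txn_id=403: ELSE → L
txn_id=404: ELSE → L
txn_id=405: type='refund' → P
txn_id=406: type='credit' → C
txn_id=407: ELSE → L
txn_id=408: ELSE → L
txn_id=409: ELSE → L
txn_id=410: ELSE → L
txn_id=411: type='credit' → C
txn_id=412: ELSE → L
txn_id=413: type='refund' → P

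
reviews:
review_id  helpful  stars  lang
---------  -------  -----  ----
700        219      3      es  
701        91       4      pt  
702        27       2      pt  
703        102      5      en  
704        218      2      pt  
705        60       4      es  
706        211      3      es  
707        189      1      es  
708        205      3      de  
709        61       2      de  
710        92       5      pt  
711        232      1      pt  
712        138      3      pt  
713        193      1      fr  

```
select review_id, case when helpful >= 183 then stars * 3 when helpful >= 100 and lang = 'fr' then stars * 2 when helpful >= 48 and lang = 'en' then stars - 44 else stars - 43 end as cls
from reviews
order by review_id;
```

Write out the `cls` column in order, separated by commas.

review_id=700: helpful >= 183 → 9
review_id=701: ELSE → -39
review_id=702: ELSE → -41
review_id=703: helpful >= 48 and lang = 'en' → -39
review_id=704: helpful >= 183 → 6
review_id=705: ELSE → -39
review_id=706: helpful >= 183 → 9
review_id=707: helpful >= 183 → 3
review_id=708: helpful >= 183 → 9
review_id=709: ELSE → -41
review_id=710: ELSE → -38
review_id=711: helpful >= 183 → 3
review_id=712: ELSE → -40
review_id=713: helpful >= 183 → 3

9, -39, -41, -39, 6, -39, 9, 3, 9, -41, -38, 3, -40, 3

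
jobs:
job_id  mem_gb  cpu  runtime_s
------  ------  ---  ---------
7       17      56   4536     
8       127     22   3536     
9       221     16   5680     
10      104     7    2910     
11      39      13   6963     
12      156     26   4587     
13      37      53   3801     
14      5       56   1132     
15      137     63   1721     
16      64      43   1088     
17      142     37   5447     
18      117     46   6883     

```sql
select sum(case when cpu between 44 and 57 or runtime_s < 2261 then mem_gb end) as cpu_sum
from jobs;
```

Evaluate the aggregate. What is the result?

377

job_id=7: ✓ → 17
job_id=8: ✗
job_id=9: ✗
job_id=10: ✗
job_id=11: ✗
job_id=12: ✗
job_id=13: ✓ → 37
job_id=14: ✓ → 5
job_id=15: ✓ → 137
job_id=16: ✓ → 64
job_id=17: ✗
job_id=18: ✓ → 117
cpu_sum = 17 + 37 + 5 + 137 + 64 + 117 = 377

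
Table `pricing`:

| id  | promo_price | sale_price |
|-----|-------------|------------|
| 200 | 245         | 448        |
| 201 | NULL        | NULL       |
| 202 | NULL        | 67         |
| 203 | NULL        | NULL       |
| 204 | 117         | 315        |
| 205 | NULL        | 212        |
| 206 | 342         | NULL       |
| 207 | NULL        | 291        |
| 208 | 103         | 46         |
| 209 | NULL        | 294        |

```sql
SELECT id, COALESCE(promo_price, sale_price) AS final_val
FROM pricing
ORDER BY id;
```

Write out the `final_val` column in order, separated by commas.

245, NULL, 67, NULL, 117, 212, 342, 291, 103, 294

id=200: promo_price=245 → 245
id=201: promo_price=NULL, sale_price=NULL (all NULL) → NULL
id=202: promo_price=NULL, sale_price=67 → 67
id=203: promo_price=NULL, sale_price=NULL (all NULL) → NULL
id=204: promo_price=117 → 117
id=205: promo_price=NULL, sale_price=212 → 212
id=206: promo_price=342 → 342
id=207: promo_price=NULL, sale_price=291 → 291
id=208: promo_price=103 → 103
id=209: promo_price=NULL, sale_price=294 → 294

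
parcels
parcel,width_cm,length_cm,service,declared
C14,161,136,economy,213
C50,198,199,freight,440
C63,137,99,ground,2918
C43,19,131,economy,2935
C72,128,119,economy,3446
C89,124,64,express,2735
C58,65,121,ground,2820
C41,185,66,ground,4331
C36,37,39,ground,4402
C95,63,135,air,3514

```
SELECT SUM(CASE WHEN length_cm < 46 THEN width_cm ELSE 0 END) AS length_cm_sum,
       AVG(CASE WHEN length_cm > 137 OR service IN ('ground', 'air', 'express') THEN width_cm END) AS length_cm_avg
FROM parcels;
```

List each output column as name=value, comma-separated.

length_cm_sum=37, length_cm_avg=115.5714285714

[length_cm_sum: length_cm < 46]
parcel=C14: ✗
parcel=C50: ✗
parcel=C63: ✗
parcel=C43: ✗
parcel=C72: ✗
parcel=C89: ✗
parcel=C58: ✗
parcel=C41: ✗
parcel=C36: ✓ → 37
parcel=C95: ✗
length_cm_sum = 37
—
[length_cm_avg: length_cm > 137 OR service IN ('ground', 'air', 'express')]
parcel=C14: ✗
parcel=C50: ✓ → 198
parcel=C63: ✓ → 137
parcel=C43: ✗
parcel=C72: ✗
parcel=C89: ✓ → 124
parcel=C58: ✓ → 65
parcel=C41: ✓ → 185
parcel=C36: ✓ → 37
parcel=C95: ✓ → 63
length_cm_avg = (198 + 137 + 124 + 65 + 185 + 37 + 63) / 7 = 115.5714285714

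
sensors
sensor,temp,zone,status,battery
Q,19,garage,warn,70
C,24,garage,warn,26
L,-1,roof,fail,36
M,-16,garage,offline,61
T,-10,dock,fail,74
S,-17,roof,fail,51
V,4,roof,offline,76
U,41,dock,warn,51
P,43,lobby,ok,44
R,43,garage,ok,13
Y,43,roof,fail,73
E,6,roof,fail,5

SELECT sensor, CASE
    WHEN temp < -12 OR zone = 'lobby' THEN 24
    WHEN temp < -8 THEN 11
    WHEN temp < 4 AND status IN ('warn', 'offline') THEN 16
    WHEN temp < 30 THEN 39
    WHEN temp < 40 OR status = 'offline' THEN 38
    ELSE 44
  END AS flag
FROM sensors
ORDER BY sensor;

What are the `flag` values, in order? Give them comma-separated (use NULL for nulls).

sensor=C: temp < 30 → 39
sensor=E: temp < 30 → 39
sensor=L: temp < 30 → 39
sensor=M: temp < -12 OR zone = 'lobby' → 24
sensor=P: temp < -12 OR zone = 'lobby' → 24
sensor=Q: temp < 30 → 39
sensor=R: ELSE → 44
sensor=S: temp < -12 OR zone = 'lobby' → 24
sensor=T: temp < -8 → 11
sensor=U: ELSE → 44
sensor=V: temp < 30 → 39
sensor=Y: ELSE → 44

39, 39, 39, 24, 24, 39, 44, 24, 11, 44, 39, 44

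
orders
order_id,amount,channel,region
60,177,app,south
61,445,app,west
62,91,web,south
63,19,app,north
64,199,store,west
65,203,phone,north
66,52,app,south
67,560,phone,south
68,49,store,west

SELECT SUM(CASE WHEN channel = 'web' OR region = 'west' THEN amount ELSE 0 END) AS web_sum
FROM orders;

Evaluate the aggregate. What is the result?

order_id=60: ✗
order_id=61: ✓ → 445
order_id=62: ✓ → 91
order_id=63: ✗
order_id=64: ✓ → 199
order_id=65: ✗
order_id=66: ✗
order_id=67: ✗
order_id=68: ✓ → 49
web_sum = 445 + 91 + 199 + 49 = 784

784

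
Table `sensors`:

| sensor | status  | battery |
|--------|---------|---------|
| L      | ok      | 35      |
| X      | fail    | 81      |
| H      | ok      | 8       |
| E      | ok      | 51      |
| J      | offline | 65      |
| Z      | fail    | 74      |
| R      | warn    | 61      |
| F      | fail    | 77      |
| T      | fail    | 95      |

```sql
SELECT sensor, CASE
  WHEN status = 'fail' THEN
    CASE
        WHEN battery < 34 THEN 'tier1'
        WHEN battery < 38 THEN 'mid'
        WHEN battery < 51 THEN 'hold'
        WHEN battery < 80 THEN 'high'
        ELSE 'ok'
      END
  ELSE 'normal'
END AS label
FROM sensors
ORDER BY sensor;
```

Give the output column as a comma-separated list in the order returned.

sensor=E: status='ok' → outer ELSE → normal
sensor=F: status='fail' → inner[battery < 80] → high
sensor=H: status='ok' → outer ELSE → normal
sensor=J: status='offline' → outer ELSE → normal
sensor=L: status='ok' → outer ELSE → normal
sensor=R: status='warn' → outer ELSE → normal
sensor=T: status='fail' → inner[ELSE] → ok
sensor=X: status='fail' → inner[ELSE] → ok
sensor=Z: status='fail' → inner[battery < 80] → high

normal, high, normal, normal, normal, normal, ok, ok, high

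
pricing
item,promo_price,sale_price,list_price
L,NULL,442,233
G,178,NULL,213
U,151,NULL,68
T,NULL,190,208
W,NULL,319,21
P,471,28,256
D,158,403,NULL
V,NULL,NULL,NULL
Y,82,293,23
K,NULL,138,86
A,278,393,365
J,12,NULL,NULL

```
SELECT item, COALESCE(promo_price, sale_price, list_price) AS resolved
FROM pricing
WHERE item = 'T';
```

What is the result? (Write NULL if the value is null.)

item = T: promo_price=NULL, sale_price=190, list_price=208.
promo_price=NULL, sale_price=190 → 190

190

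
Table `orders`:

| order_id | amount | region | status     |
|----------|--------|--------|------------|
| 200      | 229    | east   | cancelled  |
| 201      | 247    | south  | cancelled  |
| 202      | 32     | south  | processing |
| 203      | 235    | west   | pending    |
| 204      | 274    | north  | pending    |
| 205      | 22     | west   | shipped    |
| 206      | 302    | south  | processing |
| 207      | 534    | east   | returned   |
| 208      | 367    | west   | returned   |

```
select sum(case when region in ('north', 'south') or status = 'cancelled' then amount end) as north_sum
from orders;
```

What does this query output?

1084

order_id=200: ✓ → 229
order_id=201: ✓ → 247
order_id=202: ✓ → 32
order_id=203: ✗
order_id=204: ✓ → 274
order_id=205: ✗
order_id=206: ✓ → 302
order_id=207: ✗
order_id=208: ✗
north_sum = 229 + 247 + 32 + 274 + 302 = 1084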